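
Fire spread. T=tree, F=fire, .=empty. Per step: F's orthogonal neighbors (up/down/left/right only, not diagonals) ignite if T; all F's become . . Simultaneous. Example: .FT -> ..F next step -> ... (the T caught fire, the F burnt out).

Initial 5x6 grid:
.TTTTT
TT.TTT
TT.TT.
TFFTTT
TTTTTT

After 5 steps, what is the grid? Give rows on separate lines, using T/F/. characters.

Step 1: 5 trees catch fire, 2 burn out
  .TTTTT
  TT.TTT
  TF.TT.
  F..FTT
  TFFTTT
Step 2: 6 trees catch fire, 5 burn out
  .TTTTT
  TF.TTT
  F..FT.
  ....FT
  F..FTT
Step 3: 6 trees catch fire, 6 burn out
  .FTTTT
  F..FTT
  ....F.
  .....F
  ....FT
Step 4: 4 trees catch fire, 6 burn out
  ..FFTT
  ....FT
  ......
  ......
  .....F
Step 5: 2 trees catch fire, 4 burn out
  ....FT
  .....F
  ......
  ......
  ......

....FT
.....F
......
......
......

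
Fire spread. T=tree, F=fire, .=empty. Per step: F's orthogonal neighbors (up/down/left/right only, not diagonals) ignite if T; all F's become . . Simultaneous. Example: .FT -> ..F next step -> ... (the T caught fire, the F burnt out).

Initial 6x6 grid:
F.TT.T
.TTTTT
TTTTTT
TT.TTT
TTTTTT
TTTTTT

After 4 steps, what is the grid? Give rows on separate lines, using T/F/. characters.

Step 1: 0 trees catch fire, 1 burn out
  ..TT.T
  .TTTTT
  TTTTTT
  TT.TTT
  TTTTTT
  TTTTTT
Step 2: 0 trees catch fire, 0 burn out
  ..TT.T
  .TTTTT
  TTTTTT
  TT.TTT
  TTTTTT
  TTTTTT
Step 3: 0 trees catch fire, 0 burn out
  ..TT.T
  .TTTTT
  TTTTTT
  TT.TTT
  TTTTTT
  TTTTTT
Step 4: 0 trees catch fire, 0 burn out
  ..TT.T
  .TTTTT
  TTTTTT
  TT.TTT
  TTTTTT
  TTTTTT

..TT.T
.TTTTT
TTTTTT
TT.TTT
TTTTTT
TTTTTT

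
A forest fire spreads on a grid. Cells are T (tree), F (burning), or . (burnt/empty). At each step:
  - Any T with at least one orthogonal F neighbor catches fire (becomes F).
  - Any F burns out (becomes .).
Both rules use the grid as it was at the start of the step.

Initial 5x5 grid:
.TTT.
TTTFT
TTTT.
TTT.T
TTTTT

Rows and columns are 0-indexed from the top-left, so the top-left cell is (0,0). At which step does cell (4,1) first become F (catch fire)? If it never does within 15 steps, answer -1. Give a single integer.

Step 1: cell (4,1)='T' (+4 fires, +1 burnt)
Step 2: cell (4,1)='T' (+3 fires, +4 burnt)
Step 3: cell (4,1)='T' (+4 fires, +3 burnt)
Step 4: cell (4,1)='T' (+3 fires, +4 burnt)
Step 5: cell (4,1)='F' (+3 fires, +3 burnt)
  -> target ignites at step 5
Step 6: cell (4,1)='.' (+2 fires, +3 burnt)
Step 7: cell (4,1)='.' (+1 fires, +2 burnt)
Step 8: cell (4,1)='.' (+0 fires, +1 burnt)
  fire out at step 8

5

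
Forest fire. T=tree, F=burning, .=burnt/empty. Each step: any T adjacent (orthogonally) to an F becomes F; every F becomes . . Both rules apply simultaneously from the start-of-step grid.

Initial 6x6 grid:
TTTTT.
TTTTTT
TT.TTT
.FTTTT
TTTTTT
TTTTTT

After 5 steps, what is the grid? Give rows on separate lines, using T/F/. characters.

Step 1: 3 trees catch fire, 1 burn out
  TTTTT.
  TTTTTT
  TF.TTT
  ..FTTT
  TFTTTT
  TTTTTT
Step 2: 6 trees catch fire, 3 burn out
  TTTTT.
  TFTTTT
  F..TTT
  ...FTT
  F.FTTT
  TFTTTT
Step 3: 8 trees catch fire, 6 burn out
  TFTTT.
  F.FTTT
  ...FTT
  ....FT
  ...FTT
  F.FTTT
Step 4: 7 trees catch fire, 8 burn out
  F.FTT.
  ...FTT
  ....FT
  .....F
  ....FT
  ...FTT
Step 5: 5 trees catch fire, 7 burn out
  ...FT.
  ....FT
  .....F
  ......
  .....F
  ....FT

...FT.
....FT
.....F
......
.....F
....FT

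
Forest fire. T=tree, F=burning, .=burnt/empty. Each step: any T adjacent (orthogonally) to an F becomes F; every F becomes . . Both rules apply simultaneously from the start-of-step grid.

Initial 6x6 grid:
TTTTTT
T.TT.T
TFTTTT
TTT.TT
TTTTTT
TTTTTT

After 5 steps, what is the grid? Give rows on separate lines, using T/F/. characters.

Step 1: 3 trees catch fire, 1 burn out
  TTTTTT
  T.TT.T
  F.FTTT
  TFT.TT
  TTTTTT
  TTTTTT
Step 2: 6 trees catch fire, 3 burn out
  TTTTTT
  F.FT.T
  ...FTT
  F.F.TT
  TFTTTT
  TTTTTT
Step 3: 7 trees catch fire, 6 burn out
  FTFTTT
  ...F.T
  ....FT
  ....TT
  F.FTTT
  TFTTTT
Step 4: 7 trees catch fire, 7 burn out
  .F.FTT
  .....T
  .....F
  ....FT
  ...FTT
  F.FTTT
Step 5: 5 trees catch fire, 7 burn out
  ....FT
  .....F
  ......
  .....F
  ....FT
  ...FTT

....FT
.....F
......
.....F
....FT
...FTT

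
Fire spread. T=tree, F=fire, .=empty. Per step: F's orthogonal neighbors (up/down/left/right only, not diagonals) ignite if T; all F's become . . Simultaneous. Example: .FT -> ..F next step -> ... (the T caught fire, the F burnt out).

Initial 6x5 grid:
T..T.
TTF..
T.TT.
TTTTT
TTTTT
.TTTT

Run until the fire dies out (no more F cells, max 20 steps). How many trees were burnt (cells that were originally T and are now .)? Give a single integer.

Answer: 20

Derivation:
Step 1: +2 fires, +1 burnt (F count now 2)
Step 2: +3 fires, +2 burnt (F count now 3)
Step 3: +5 fires, +3 burnt (F count now 5)
Step 4: +5 fires, +5 burnt (F count now 5)
Step 5: +4 fires, +5 burnt (F count now 4)
Step 6: +1 fires, +4 burnt (F count now 1)
Step 7: +0 fires, +1 burnt (F count now 0)
Fire out after step 7
Initially T: 21, now '.': 29
Total burnt (originally-T cells now '.'): 20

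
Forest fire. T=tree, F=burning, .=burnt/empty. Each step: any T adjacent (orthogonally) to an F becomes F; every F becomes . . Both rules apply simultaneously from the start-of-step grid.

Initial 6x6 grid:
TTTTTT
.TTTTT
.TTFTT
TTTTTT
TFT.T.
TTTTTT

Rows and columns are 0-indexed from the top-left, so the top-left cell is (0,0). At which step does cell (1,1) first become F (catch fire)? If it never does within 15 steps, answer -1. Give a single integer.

Step 1: cell (1,1)='T' (+8 fires, +2 burnt)
Step 2: cell (1,1)='T' (+10 fires, +8 burnt)
Step 3: cell (1,1)='F' (+7 fires, +10 burnt)
  -> target ignites at step 3
Step 4: cell (1,1)='.' (+3 fires, +7 burnt)
Step 5: cell (1,1)='.' (+2 fires, +3 burnt)
Step 6: cell (1,1)='.' (+0 fires, +2 burnt)
  fire out at step 6

3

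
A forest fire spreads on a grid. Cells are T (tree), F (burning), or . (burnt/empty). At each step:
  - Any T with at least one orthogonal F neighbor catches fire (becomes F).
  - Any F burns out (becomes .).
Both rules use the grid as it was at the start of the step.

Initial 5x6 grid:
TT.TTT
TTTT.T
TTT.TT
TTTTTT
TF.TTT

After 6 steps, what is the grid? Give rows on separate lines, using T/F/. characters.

Step 1: 2 trees catch fire, 1 burn out
  TT.TTT
  TTTT.T
  TTT.TT
  TFTTTT
  F..TTT
Step 2: 3 trees catch fire, 2 burn out
  TT.TTT
  TTTT.T
  TFT.TT
  F.FTTT
  ...TTT
Step 3: 4 trees catch fire, 3 burn out
  TT.TTT
  TFTT.T
  F.F.TT
  ...FTT
  ...TTT
Step 4: 5 trees catch fire, 4 burn out
  TF.TTT
  F.FT.T
  ....TT
  ....FT
  ...FTT
Step 5: 5 trees catch fire, 5 burn out
  F..TTT
  ...F.T
  ....FT
  .....F
  ....FT
Step 6: 3 trees catch fire, 5 burn out
  ...FTT
  .....T
  .....F
  ......
  .....F

...FTT
.....T
.....F
......
.....F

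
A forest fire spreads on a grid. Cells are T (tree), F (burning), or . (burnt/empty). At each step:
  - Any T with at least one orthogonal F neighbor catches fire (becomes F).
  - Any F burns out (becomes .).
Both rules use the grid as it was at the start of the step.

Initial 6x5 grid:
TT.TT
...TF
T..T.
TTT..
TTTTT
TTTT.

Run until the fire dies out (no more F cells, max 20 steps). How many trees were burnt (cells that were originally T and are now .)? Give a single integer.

Answer: 4

Derivation:
Step 1: +2 fires, +1 burnt (F count now 2)
Step 2: +2 fires, +2 burnt (F count now 2)
Step 3: +0 fires, +2 burnt (F count now 0)
Fire out after step 3
Initially T: 19, now '.': 15
Total burnt (originally-T cells now '.'): 4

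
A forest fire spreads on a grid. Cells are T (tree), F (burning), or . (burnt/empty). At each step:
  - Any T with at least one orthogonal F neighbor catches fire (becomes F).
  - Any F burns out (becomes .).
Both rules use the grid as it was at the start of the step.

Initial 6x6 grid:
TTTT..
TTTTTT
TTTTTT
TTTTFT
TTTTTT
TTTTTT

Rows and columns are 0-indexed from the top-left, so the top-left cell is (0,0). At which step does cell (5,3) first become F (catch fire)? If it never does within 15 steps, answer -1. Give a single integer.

Step 1: cell (5,3)='T' (+4 fires, +1 burnt)
Step 2: cell (5,3)='T' (+7 fires, +4 burnt)
Step 3: cell (5,3)='F' (+7 fires, +7 burnt)
  -> target ignites at step 3
Step 4: cell (5,3)='.' (+6 fires, +7 burnt)
Step 5: cell (5,3)='.' (+5 fires, +6 burnt)
Step 6: cell (5,3)='.' (+3 fires, +5 burnt)
Step 7: cell (5,3)='.' (+1 fires, +3 burnt)
Step 8: cell (5,3)='.' (+0 fires, +1 burnt)
  fire out at step 8

3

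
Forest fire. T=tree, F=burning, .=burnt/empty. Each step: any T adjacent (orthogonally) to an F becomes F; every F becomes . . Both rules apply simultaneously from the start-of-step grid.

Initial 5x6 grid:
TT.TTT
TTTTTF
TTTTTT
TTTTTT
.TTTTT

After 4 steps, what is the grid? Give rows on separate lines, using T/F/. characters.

Step 1: 3 trees catch fire, 1 burn out
  TT.TTF
  TTTTF.
  TTTTTF
  TTTTTT
  .TTTTT
Step 2: 4 trees catch fire, 3 burn out
  TT.TF.
  TTTF..
  TTTTF.
  TTTTTF
  .TTTTT
Step 3: 5 trees catch fire, 4 burn out
  TT.F..
  TTF...
  TTTF..
  TTTTF.
  .TTTTF
Step 4: 4 trees catch fire, 5 burn out
  TT....
  TF....
  TTF...
  TTTF..
  .TTTF.

TT....
TF....
TTF...
TTTF..
.TTTF.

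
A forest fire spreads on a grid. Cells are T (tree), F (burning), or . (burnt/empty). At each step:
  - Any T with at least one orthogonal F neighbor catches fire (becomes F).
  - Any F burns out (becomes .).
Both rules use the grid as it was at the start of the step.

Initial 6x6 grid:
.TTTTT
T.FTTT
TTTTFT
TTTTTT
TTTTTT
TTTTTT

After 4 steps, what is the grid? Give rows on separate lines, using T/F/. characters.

Step 1: 7 trees catch fire, 2 burn out
  .TFTTT
  T..FFT
  TTFF.F
  TTTTFT
  TTTTTT
  TTTTTT
Step 2: 9 trees catch fire, 7 burn out
  .F.FFT
  T....F
  TF....
  TTFF.F
  TTTTFT
  TTTTTT
Step 3: 7 trees catch fire, 9 burn out
  .....F
  T.....
  F.....
  TF....
  TTFF.F
  TTTTFT
Step 4: 6 trees catch fire, 7 burn out
  ......
  F.....
  ......
  F.....
  TF....
  TTFF.F

......
F.....
......
F.....
TF....
TTFF.F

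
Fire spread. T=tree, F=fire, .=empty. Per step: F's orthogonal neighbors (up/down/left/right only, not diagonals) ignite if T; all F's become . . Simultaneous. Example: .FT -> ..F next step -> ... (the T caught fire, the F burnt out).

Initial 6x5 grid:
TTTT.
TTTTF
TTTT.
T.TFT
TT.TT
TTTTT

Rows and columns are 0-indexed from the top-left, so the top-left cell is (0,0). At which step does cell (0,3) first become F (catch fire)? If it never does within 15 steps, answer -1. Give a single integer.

Step 1: cell (0,3)='T' (+5 fires, +2 burnt)
Step 2: cell (0,3)='F' (+5 fires, +5 burnt)
  -> target ignites at step 2
Step 3: cell (0,3)='.' (+5 fires, +5 burnt)
Step 4: cell (0,3)='.' (+4 fires, +5 burnt)
Step 5: cell (0,3)='.' (+4 fires, +4 burnt)
Step 6: cell (0,3)='.' (+1 fires, +4 burnt)
Step 7: cell (0,3)='.' (+0 fires, +1 burnt)
  fire out at step 7

2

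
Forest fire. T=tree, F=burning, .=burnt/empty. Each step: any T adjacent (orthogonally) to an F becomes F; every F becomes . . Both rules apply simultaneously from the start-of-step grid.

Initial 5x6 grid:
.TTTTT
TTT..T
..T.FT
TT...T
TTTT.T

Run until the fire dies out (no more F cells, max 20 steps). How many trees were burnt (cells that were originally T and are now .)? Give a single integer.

Answer: 13

Derivation:
Step 1: +1 fires, +1 burnt (F count now 1)
Step 2: +2 fires, +1 burnt (F count now 2)
Step 3: +2 fires, +2 burnt (F count now 2)
Step 4: +1 fires, +2 burnt (F count now 1)
Step 5: +1 fires, +1 burnt (F count now 1)
Step 6: +1 fires, +1 burnt (F count now 1)
Step 7: +2 fires, +1 burnt (F count now 2)
Step 8: +2 fires, +2 burnt (F count now 2)
Step 9: +1 fires, +2 burnt (F count now 1)
Step 10: +0 fires, +1 burnt (F count now 0)
Fire out after step 10
Initially T: 19, now '.': 24
Total burnt (originally-T cells now '.'): 13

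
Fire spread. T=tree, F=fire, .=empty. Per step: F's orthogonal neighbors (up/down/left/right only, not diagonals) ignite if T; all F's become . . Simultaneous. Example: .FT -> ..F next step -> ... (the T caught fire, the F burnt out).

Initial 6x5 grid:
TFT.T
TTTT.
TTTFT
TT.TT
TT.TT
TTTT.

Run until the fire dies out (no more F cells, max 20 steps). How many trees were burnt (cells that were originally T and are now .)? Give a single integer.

Answer: 22

Derivation:
Step 1: +7 fires, +2 burnt (F count now 7)
Step 2: +5 fires, +7 burnt (F count now 5)
Step 3: +4 fires, +5 burnt (F count now 4)
Step 4: +3 fires, +4 burnt (F count now 3)
Step 5: +2 fires, +3 burnt (F count now 2)
Step 6: +1 fires, +2 burnt (F count now 1)
Step 7: +0 fires, +1 burnt (F count now 0)
Fire out after step 7
Initially T: 23, now '.': 29
Total burnt (originally-T cells now '.'): 22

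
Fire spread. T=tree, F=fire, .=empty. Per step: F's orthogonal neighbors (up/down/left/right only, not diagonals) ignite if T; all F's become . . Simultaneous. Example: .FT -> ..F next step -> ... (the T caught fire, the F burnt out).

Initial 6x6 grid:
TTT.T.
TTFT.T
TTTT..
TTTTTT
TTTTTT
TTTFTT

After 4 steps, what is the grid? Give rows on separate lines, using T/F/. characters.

Step 1: 7 trees catch fire, 2 burn out
  TTF.T.
  TF.F.T
  TTFT..
  TTTTTT
  TTTFTT
  TTF.FT
Step 2: 10 trees catch fire, 7 burn out
  TF..T.
  F....T
  TF.F..
  TTFFTT
  TTF.FT
  TF...F
Step 3: 7 trees catch fire, 10 burn out
  F...T.
  .....T
  F.....
  TF..FT
  TF...F
  F.....
Step 4: 3 trees catch fire, 7 burn out
  ....T.
  .....T
  ......
  F....F
  F.....
  ......

....T.
.....T
......
F....F
F.....
......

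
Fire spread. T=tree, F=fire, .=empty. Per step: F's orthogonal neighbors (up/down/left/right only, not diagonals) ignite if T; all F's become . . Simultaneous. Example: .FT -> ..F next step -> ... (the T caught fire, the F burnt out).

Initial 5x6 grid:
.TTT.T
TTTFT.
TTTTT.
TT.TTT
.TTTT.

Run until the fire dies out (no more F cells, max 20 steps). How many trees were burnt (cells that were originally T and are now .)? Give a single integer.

Step 1: +4 fires, +1 burnt (F count now 4)
Step 2: +5 fires, +4 burnt (F count now 5)
Step 3: +5 fires, +5 burnt (F count now 5)
Step 4: +5 fires, +5 burnt (F count now 5)
Step 5: +2 fires, +5 burnt (F count now 2)
Step 6: +0 fires, +2 burnt (F count now 0)
Fire out after step 6
Initially T: 22, now '.': 29
Total burnt (originally-T cells now '.'): 21

Answer: 21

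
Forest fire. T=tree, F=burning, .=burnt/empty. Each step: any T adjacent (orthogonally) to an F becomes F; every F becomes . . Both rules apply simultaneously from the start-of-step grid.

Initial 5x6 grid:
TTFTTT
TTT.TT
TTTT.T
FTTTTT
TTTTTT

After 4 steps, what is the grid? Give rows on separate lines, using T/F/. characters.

Step 1: 6 trees catch fire, 2 burn out
  TF.FTT
  TTF.TT
  FTTT.T
  .FTTTT
  FTTTTT
Step 2: 8 trees catch fire, 6 burn out
  F...FT
  FF..TT
  .FFT.T
  ..FTTT
  .FTTTT
Step 3: 5 trees catch fire, 8 burn out
  .....F
  ....FT
  ...F.T
  ...FTT
  ..FTTT
Step 4: 3 trees catch fire, 5 burn out
  ......
  .....F
  .....T
  ....FT
  ...FTT

......
.....F
.....T
....FT
...FTT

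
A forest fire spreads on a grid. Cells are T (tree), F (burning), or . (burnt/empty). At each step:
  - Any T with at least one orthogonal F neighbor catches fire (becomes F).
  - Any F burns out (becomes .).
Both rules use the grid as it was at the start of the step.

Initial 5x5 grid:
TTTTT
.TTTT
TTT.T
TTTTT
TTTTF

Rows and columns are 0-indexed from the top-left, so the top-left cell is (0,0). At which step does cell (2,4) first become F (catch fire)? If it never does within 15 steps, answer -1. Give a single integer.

Step 1: cell (2,4)='T' (+2 fires, +1 burnt)
Step 2: cell (2,4)='F' (+3 fires, +2 burnt)
  -> target ignites at step 2
Step 3: cell (2,4)='.' (+3 fires, +3 burnt)
Step 4: cell (2,4)='.' (+5 fires, +3 burnt)
Step 5: cell (2,4)='.' (+4 fires, +5 burnt)
Step 6: cell (2,4)='.' (+3 fires, +4 burnt)
Step 7: cell (2,4)='.' (+1 fires, +3 burnt)
Step 8: cell (2,4)='.' (+1 fires, +1 burnt)
Step 9: cell (2,4)='.' (+0 fires, +1 burnt)
  fire out at step 9

2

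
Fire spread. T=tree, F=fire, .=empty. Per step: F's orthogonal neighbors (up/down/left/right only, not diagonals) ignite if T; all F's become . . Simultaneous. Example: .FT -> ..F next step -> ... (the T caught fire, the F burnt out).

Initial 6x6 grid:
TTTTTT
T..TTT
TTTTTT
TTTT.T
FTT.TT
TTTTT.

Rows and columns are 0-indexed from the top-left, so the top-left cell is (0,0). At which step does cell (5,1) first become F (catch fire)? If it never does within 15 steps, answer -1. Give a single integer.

Step 1: cell (5,1)='T' (+3 fires, +1 burnt)
Step 2: cell (5,1)='F' (+4 fires, +3 burnt)
  -> target ignites at step 2
Step 3: cell (5,1)='.' (+4 fires, +4 burnt)
Step 4: cell (5,1)='.' (+4 fires, +4 burnt)
Step 5: cell (5,1)='.' (+3 fires, +4 burnt)
Step 6: cell (5,1)='.' (+4 fires, +3 burnt)
Step 7: cell (5,1)='.' (+4 fires, +4 burnt)
Step 8: cell (5,1)='.' (+3 fires, +4 burnt)
Step 9: cell (5,1)='.' (+1 fires, +3 burnt)
Step 10: cell (5,1)='.' (+0 fires, +1 burnt)
  fire out at step 10

2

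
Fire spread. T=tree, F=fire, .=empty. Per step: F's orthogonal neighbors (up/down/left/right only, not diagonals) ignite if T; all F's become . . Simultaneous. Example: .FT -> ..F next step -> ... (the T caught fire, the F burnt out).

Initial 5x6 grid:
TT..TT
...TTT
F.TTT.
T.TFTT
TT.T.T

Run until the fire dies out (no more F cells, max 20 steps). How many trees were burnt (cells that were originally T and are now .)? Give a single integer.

Step 1: +5 fires, +2 burnt (F count now 5)
Step 2: +5 fires, +5 burnt (F count now 5)
Step 3: +3 fires, +5 burnt (F count now 3)
Step 4: +2 fires, +3 burnt (F count now 2)
Step 5: +1 fires, +2 burnt (F count now 1)
Step 6: +0 fires, +1 burnt (F count now 0)
Fire out after step 6
Initially T: 18, now '.': 28
Total burnt (originally-T cells now '.'): 16

Answer: 16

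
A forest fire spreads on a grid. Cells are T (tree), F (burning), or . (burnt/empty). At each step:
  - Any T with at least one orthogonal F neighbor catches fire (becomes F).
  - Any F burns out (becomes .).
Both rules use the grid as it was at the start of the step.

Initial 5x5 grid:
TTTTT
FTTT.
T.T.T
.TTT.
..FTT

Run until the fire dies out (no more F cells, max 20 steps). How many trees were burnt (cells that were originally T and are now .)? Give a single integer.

Step 1: +5 fires, +2 burnt (F count now 5)
Step 2: +6 fires, +5 burnt (F count now 6)
Step 3: +2 fires, +6 burnt (F count now 2)
Step 4: +1 fires, +2 burnt (F count now 1)
Step 5: +1 fires, +1 burnt (F count now 1)
Step 6: +0 fires, +1 burnt (F count now 0)
Fire out after step 6
Initially T: 16, now '.': 24
Total burnt (originally-T cells now '.'): 15

Answer: 15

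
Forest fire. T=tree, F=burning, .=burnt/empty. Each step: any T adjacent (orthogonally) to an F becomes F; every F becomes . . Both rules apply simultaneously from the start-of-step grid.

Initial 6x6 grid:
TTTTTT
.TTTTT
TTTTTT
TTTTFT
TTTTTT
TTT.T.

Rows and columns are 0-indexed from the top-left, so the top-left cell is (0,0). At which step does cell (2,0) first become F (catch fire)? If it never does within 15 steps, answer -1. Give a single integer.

Step 1: cell (2,0)='T' (+4 fires, +1 burnt)
Step 2: cell (2,0)='T' (+7 fires, +4 burnt)
Step 3: cell (2,0)='T' (+6 fires, +7 burnt)
Step 4: cell (2,0)='T' (+7 fires, +6 burnt)
Step 5: cell (2,0)='F' (+5 fires, +7 burnt)
  -> target ignites at step 5
Step 6: cell (2,0)='.' (+2 fires, +5 burnt)
Step 7: cell (2,0)='.' (+1 fires, +2 burnt)
Step 8: cell (2,0)='.' (+0 fires, +1 burnt)
  fire out at step 8

5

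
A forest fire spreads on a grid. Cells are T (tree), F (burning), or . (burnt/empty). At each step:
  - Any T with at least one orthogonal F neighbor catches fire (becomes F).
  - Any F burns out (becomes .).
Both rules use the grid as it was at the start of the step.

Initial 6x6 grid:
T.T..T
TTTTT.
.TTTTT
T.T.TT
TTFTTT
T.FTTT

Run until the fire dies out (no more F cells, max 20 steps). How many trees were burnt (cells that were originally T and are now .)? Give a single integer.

Answer: 25

Derivation:
Step 1: +4 fires, +2 burnt (F count now 4)
Step 2: +4 fires, +4 burnt (F count now 4)
Step 3: +8 fires, +4 burnt (F count now 8)
Step 4: +5 fires, +8 burnt (F count now 5)
Step 5: +3 fires, +5 burnt (F count now 3)
Step 6: +1 fires, +3 burnt (F count now 1)
Step 7: +0 fires, +1 burnt (F count now 0)
Fire out after step 7
Initially T: 26, now '.': 35
Total burnt (originally-T cells now '.'): 25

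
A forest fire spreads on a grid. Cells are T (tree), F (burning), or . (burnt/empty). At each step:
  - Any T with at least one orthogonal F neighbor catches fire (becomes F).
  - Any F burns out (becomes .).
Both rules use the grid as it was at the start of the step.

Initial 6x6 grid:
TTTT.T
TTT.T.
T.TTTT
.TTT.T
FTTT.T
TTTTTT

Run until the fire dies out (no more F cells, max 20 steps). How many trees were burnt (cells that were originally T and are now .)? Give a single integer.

Answer: 27

Derivation:
Step 1: +2 fires, +1 burnt (F count now 2)
Step 2: +3 fires, +2 burnt (F count now 3)
Step 3: +3 fires, +3 burnt (F count now 3)
Step 4: +3 fires, +3 burnt (F count now 3)
Step 5: +3 fires, +3 burnt (F count now 3)
Step 6: +4 fires, +3 burnt (F count now 4)
Step 7: +6 fires, +4 burnt (F count now 6)
Step 8: +3 fires, +6 burnt (F count now 3)
Step 9: +0 fires, +3 burnt (F count now 0)
Fire out after step 9
Initially T: 28, now '.': 35
Total burnt (originally-T cells now '.'): 27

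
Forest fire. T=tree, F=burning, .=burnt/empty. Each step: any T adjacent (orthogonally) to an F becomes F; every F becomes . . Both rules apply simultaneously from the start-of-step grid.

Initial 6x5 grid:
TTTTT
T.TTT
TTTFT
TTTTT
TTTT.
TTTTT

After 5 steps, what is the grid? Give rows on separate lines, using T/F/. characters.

Step 1: 4 trees catch fire, 1 burn out
  TTTTT
  T.TFT
  TTF.F
  TTTFT
  TTTT.
  TTTTT
Step 2: 7 trees catch fire, 4 burn out
  TTTFT
  T.F.F
  TF...
  TTF.F
  TTTF.
  TTTTT
Step 3: 6 trees catch fire, 7 burn out
  TTF.F
  T....
  F....
  TF...
  TTF..
  TTTFT
Step 4: 6 trees catch fire, 6 burn out
  TF...
  F....
  .....
  F....
  TF...
  TTF.F
Step 5: 3 trees catch fire, 6 burn out
  F....
  .....
  .....
  .....
  F....
  TF...

F....
.....
.....
.....
F....
TF...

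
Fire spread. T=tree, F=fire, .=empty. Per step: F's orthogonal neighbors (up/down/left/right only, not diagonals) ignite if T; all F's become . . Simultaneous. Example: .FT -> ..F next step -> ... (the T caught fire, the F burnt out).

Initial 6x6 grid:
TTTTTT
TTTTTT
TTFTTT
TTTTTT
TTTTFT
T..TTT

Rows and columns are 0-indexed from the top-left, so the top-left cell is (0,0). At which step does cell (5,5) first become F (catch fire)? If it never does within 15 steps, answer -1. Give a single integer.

Step 1: cell (5,5)='T' (+8 fires, +2 burnt)
Step 2: cell (5,5)='F' (+11 fires, +8 burnt)
  -> target ignites at step 2
Step 3: cell (5,5)='.' (+7 fires, +11 burnt)
Step 4: cell (5,5)='.' (+4 fires, +7 burnt)
Step 5: cell (5,5)='.' (+2 fires, +4 burnt)
Step 6: cell (5,5)='.' (+0 fires, +2 burnt)
  fire out at step 6

2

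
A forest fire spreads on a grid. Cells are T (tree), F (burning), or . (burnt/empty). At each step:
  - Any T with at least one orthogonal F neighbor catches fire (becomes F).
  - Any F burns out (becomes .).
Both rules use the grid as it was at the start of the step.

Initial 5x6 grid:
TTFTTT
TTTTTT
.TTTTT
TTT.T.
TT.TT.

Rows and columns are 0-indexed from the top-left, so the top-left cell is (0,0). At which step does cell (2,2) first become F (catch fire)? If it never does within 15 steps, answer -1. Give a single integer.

Step 1: cell (2,2)='T' (+3 fires, +1 burnt)
Step 2: cell (2,2)='F' (+5 fires, +3 burnt)
  -> target ignites at step 2
Step 3: cell (2,2)='.' (+6 fires, +5 burnt)
Step 4: cell (2,2)='.' (+3 fires, +6 burnt)
Step 5: cell (2,2)='.' (+4 fires, +3 burnt)
Step 6: cell (2,2)='.' (+2 fires, +4 burnt)
Step 7: cell (2,2)='.' (+1 fires, +2 burnt)
Step 8: cell (2,2)='.' (+0 fires, +1 burnt)
  fire out at step 8

2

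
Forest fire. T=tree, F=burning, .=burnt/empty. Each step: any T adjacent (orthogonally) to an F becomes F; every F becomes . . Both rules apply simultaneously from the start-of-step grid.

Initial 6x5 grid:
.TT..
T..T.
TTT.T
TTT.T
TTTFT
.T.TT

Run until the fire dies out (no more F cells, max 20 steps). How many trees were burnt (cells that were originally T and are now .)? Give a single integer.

Answer: 16

Derivation:
Step 1: +3 fires, +1 burnt (F count now 3)
Step 2: +4 fires, +3 burnt (F count now 4)
Step 3: +5 fires, +4 burnt (F count now 5)
Step 4: +2 fires, +5 burnt (F count now 2)
Step 5: +1 fires, +2 burnt (F count now 1)
Step 6: +1 fires, +1 burnt (F count now 1)
Step 7: +0 fires, +1 burnt (F count now 0)
Fire out after step 7
Initially T: 19, now '.': 27
Total burnt (originally-T cells now '.'): 16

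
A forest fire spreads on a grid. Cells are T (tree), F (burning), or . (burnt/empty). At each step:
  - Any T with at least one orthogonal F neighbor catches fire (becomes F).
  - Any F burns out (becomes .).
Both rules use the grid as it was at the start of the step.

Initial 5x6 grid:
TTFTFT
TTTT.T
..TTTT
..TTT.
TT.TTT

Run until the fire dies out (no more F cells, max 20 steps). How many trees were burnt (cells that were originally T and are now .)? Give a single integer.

Answer: 19

Derivation:
Step 1: +4 fires, +2 burnt (F count now 4)
Step 2: +5 fires, +4 burnt (F count now 5)
Step 3: +4 fires, +5 burnt (F count now 4)
Step 4: +2 fires, +4 burnt (F count now 2)
Step 5: +2 fires, +2 burnt (F count now 2)
Step 6: +1 fires, +2 burnt (F count now 1)
Step 7: +1 fires, +1 burnt (F count now 1)
Step 8: +0 fires, +1 burnt (F count now 0)
Fire out after step 8
Initially T: 21, now '.': 28
Total burnt (originally-T cells now '.'): 19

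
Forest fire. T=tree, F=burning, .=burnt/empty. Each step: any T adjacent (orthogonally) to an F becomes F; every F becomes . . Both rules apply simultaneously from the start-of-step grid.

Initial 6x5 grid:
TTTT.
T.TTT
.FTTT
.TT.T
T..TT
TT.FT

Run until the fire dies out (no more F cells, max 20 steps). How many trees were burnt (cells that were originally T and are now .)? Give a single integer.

Answer: 17

Derivation:
Step 1: +4 fires, +2 burnt (F count now 4)
Step 2: +4 fires, +4 burnt (F count now 4)
Step 3: +4 fires, +4 burnt (F count now 4)
Step 4: +3 fires, +4 burnt (F count now 3)
Step 5: +1 fires, +3 burnt (F count now 1)
Step 6: +1 fires, +1 burnt (F count now 1)
Step 7: +0 fires, +1 burnt (F count now 0)
Fire out after step 7
Initially T: 20, now '.': 27
Total burnt (originally-T cells now '.'): 17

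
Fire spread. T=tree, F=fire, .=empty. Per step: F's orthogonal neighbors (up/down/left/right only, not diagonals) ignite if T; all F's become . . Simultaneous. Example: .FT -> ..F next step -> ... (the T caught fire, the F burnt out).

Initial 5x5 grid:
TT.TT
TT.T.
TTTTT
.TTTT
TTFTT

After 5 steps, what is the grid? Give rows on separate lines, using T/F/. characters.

Step 1: 3 trees catch fire, 1 burn out
  TT.TT
  TT.T.
  TTTTT
  .TFTT
  TF.FT
Step 2: 5 trees catch fire, 3 burn out
  TT.TT
  TT.T.
  TTFTT
  .F.FT
  F...F
Step 3: 3 trees catch fire, 5 burn out
  TT.TT
  TT.T.
  TF.FT
  ....F
  .....
Step 4: 4 trees catch fire, 3 burn out
  TT.TT
  TF.F.
  F...F
  .....
  .....
Step 5: 3 trees catch fire, 4 burn out
  TF.FT
  F....
  .....
  .....
  .....

TF.FT
F....
.....
.....
.....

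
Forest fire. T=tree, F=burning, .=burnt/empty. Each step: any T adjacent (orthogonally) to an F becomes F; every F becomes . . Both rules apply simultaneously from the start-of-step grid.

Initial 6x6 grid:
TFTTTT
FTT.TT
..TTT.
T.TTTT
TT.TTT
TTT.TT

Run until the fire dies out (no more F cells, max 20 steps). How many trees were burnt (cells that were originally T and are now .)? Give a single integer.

Step 1: +3 fires, +2 burnt (F count now 3)
Step 2: +2 fires, +3 burnt (F count now 2)
Step 3: +2 fires, +2 burnt (F count now 2)
Step 4: +4 fires, +2 burnt (F count now 4)
Step 5: +3 fires, +4 burnt (F count now 3)
Step 6: +2 fires, +3 burnt (F count now 2)
Step 7: +2 fires, +2 burnt (F count now 2)
Step 8: +2 fires, +2 burnt (F count now 2)
Step 9: +1 fires, +2 burnt (F count now 1)
Step 10: +0 fires, +1 burnt (F count now 0)
Fire out after step 10
Initially T: 27, now '.': 30
Total burnt (originally-T cells now '.'): 21

Answer: 21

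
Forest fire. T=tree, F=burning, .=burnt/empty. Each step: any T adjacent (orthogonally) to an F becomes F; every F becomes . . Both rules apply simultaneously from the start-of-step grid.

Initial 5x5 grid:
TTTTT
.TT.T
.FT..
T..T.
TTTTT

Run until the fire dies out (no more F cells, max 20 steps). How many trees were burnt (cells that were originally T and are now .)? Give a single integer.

Step 1: +2 fires, +1 burnt (F count now 2)
Step 2: +2 fires, +2 burnt (F count now 2)
Step 3: +2 fires, +2 burnt (F count now 2)
Step 4: +1 fires, +2 burnt (F count now 1)
Step 5: +1 fires, +1 burnt (F count now 1)
Step 6: +1 fires, +1 burnt (F count now 1)
Step 7: +0 fires, +1 burnt (F count now 0)
Fire out after step 7
Initially T: 16, now '.': 18
Total burnt (originally-T cells now '.'): 9

Answer: 9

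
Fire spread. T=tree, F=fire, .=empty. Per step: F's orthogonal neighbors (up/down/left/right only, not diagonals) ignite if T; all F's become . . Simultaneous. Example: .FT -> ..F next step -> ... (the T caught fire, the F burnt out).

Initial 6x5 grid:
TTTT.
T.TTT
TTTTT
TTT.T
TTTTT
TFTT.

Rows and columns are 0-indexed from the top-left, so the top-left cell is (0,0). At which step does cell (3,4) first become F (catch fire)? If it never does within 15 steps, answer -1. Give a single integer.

Step 1: cell (3,4)='T' (+3 fires, +1 burnt)
Step 2: cell (3,4)='T' (+4 fires, +3 burnt)
Step 3: cell (3,4)='T' (+4 fires, +4 burnt)
Step 4: cell (3,4)='T' (+3 fires, +4 burnt)
Step 5: cell (3,4)='F' (+4 fires, +3 burnt)
  -> target ignites at step 5
Step 6: cell (3,4)='.' (+4 fires, +4 burnt)
Step 7: cell (3,4)='.' (+3 fires, +4 burnt)
Step 8: cell (3,4)='.' (+0 fires, +3 burnt)
  fire out at step 8

5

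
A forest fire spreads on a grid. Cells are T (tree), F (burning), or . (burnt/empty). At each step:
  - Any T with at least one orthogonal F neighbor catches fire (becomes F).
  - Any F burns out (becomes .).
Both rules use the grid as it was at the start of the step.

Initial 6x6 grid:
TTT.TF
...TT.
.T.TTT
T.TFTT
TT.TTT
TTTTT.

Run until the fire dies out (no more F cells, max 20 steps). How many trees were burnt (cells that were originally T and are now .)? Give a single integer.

Step 1: +5 fires, +2 burnt (F count now 5)
Step 2: +6 fires, +5 burnt (F count now 6)
Step 3: +4 fires, +6 burnt (F count now 4)
Step 4: +1 fires, +4 burnt (F count now 1)
Step 5: +2 fires, +1 burnt (F count now 2)
Step 6: +1 fires, +2 burnt (F count now 1)
Step 7: +1 fires, +1 burnt (F count now 1)
Step 8: +0 fires, +1 burnt (F count now 0)
Fire out after step 8
Initially T: 24, now '.': 32
Total burnt (originally-T cells now '.'): 20

Answer: 20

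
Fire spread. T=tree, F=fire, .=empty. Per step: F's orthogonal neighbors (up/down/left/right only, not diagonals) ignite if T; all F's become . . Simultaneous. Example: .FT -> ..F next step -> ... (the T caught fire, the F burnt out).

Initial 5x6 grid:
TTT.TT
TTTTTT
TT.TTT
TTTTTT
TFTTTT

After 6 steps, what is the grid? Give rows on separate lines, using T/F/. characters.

Step 1: 3 trees catch fire, 1 burn out
  TTT.TT
  TTTTTT
  TT.TTT
  TFTTTT
  F.FTTT
Step 2: 4 trees catch fire, 3 burn out
  TTT.TT
  TTTTTT
  TF.TTT
  F.FTTT
  ...FTT
Step 3: 4 trees catch fire, 4 burn out
  TTT.TT
  TFTTTT
  F..TTT
  ...FTT
  ....FT
Step 4: 6 trees catch fire, 4 burn out
  TFT.TT
  F.FTTT
  ...FTT
  ....FT
  .....F
Step 5: 5 trees catch fire, 6 burn out
  F.F.TT
  ...FTT
  ....FT
  .....F
  ......
Step 6: 2 trees catch fire, 5 burn out
  ....TT
  ....FT
  .....F
  ......
  ......

....TT
....FT
.....F
......
......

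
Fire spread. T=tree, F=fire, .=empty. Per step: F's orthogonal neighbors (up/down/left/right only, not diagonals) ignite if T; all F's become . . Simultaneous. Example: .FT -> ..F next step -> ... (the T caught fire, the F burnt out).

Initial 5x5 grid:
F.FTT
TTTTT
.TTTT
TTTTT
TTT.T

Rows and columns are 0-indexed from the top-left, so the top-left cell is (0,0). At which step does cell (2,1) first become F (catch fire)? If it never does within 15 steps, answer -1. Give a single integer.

Step 1: cell (2,1)='T' (+3 fires, +2 burnt)
Step 2: cell (2,1)='T' (+4 fires, +3 burnt)
Step 3: cell (2,1)='F' (+4 fires, +4 burnt)
  -> target ignites at step 3
Step 4: cell (2,1)='.' (+4 fires, +4 burnt)
Step 5: cell (2,1)='.' (+3 fires, +4 burnt)
Step 6: cell (2,1)='.' (+2 fires, +3 burnt)
Step 7: cell (2,1)='.' (+0 fires, +2 burnt)
  fire out at step 7

3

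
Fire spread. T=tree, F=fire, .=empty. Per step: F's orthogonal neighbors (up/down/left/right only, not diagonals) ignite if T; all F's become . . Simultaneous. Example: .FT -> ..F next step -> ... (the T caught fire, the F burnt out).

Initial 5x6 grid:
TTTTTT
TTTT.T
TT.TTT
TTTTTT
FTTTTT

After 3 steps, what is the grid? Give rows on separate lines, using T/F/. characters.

Step 1: 2 trees catch fire, 1 burn out
  TTTTTT
  TTTT.T
  TT.TTT
  FTTTTT
  .FTTTT
Step 2: 3 trees catch fire, 2 burn out
  TTTTTT
  TTTT.T
  FT.TTT
  .FTTTT
  ..FTTT
Step 3: 4 trees catch fire, 3 burn out
  TTTTTT
  FTTT.T
  .F.TTT
  ..FTTT
  ...FTT

TTTTTT
FTTT.T
.F.TTT
..FTTT
...FTT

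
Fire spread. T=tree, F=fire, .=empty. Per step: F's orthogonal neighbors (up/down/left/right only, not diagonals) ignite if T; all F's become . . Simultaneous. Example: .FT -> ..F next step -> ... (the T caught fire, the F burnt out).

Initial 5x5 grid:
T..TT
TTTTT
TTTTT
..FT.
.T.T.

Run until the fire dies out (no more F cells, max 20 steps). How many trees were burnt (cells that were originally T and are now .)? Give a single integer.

Answer: 15

Derivation:
Step 1: +2 fires, +1 burnt (F count now 2)
Step 2: +4 fires, +2 burnt (F count now 4)
Step 3: +4 fires, +4 burnt (F count now 4)
Step 4: +3 fires, +4 burnt (F count now 3)
Step 5: +2 fires, +3 burnt (F count now 2)
Step 6: +0 fires, +2 burnt (F count now 0)
Fire out after step 6
Initially T: 16, now '.': 24
Total burnt (originally-T cells now '.'): 15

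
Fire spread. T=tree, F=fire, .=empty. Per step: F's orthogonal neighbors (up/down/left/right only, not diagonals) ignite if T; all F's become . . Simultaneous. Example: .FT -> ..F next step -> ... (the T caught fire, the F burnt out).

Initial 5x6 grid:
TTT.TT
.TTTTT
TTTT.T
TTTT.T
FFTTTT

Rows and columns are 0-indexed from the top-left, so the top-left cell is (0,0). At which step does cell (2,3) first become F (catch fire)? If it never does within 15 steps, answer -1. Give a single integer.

Step 1: cell (2,3)='T' (+3 fires, +2 burnt)
Step 2: cell (2,3)='T' (+4 fires, +3 burnt)
Step 3: cell (2,3)='T' (+4 fires, +4 burnt)
Step 4: cell (2,3)='F' (+4 fires, +4 burnt)
  -> target ignites at step 4
Step 5: cell (2,3)='.' (+4 fires, +4 burnt)
Step 6: cell (2,3)='.' (+2 fires, +4 burnt)
Step 7: cell (2,3)='.' (+2 fires, +2 burnt)
Step 8: cell (2,3)='.' (+1 fires, +2 burnt)
Step 9: cell (2,3)='.' (+0 fires, +1 burnt)
  fire out at step 9

4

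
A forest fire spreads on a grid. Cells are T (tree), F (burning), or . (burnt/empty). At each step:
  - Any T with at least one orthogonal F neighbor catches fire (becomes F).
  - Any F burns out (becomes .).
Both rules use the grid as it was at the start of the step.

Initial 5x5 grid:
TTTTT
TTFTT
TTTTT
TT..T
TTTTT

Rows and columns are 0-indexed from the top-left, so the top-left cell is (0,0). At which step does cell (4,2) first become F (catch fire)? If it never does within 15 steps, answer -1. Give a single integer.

Step 1: cell (4,2)='T' (+4 fires, +1 burnt)
Step 2: cell (4,2)='T' (+6 fires, +4 burnt)
Step 3: cell (4,2)='T' (+5 fires, +6 burnt)
Step 4: cell (4,2)='T' (+3 fires, +5 burnt)
Step 5: cell (4,2)='F' (+3 fires, +3 burnt)
  -> target ignites at step 5
Step 6: cell (4,2)='.' (+1 fires, +3 burnt)
Step 7: cell (4,2)='.' (+0 fires, +1 burnt)
  fire out at step 7

5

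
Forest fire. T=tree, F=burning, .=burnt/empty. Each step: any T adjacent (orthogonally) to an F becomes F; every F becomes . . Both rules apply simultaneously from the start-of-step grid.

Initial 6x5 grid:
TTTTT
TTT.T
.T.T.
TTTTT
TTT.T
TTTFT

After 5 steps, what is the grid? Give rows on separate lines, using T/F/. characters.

Step 1: 2 trees catch fire, 1 burn out
  TTTTT
  TTT.T
  .T.T.
  TTTTT
  TTT.T
  TTF.F
Step 2: 3 trees catch fire, 2 burn out
  TTTTT
  TTT.T
  .T.T.
  TTTTT
  TTF.F
  TF...
Step 3: 4 trees catch fire, 3 burn out
  TTTTT
  TTT.T
  .T.T.
  TTFTF
  TF...
  F....
Step 4: 3 trees catch fire, 4 burn out
  TTTTT
  TTT.T
  .T.T.
  TF.F.
  F....
  .....
Step 5: 3 trees catch fire, 3 burn out
  TTTTT
  TTT.T
  .F.F.
  F....
  .....
  .....

TTTTT
TTT.T
.F.F.
F....
.....
.....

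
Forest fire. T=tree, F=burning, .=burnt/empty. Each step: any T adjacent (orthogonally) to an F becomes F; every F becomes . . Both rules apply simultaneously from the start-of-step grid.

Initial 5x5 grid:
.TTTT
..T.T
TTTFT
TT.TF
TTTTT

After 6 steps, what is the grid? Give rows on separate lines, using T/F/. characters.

Step 1: 4 trees catch fire, 2 burn out
  .TTTT
  ..T.T
  TTF.F
  TT.F.
  TTTTF
Step 2: 4 trees catch fire, 4 burn out
  .TTTT
  ..F.F
  TF...
  TT...
  TTTF.
Step 3: 5 trees catch fire, 4 burn out
  .TFTF
  .....
  F....
  TF...
  TTF..
Step 4: 4 trees catch fire, 5 burn out
  .F.F.
  .....
  .....
  F....
  TF...
Step 5: 1 trees catch fire, 4 burn out
  .....
  .....
  .....
  .....
  F....
Step 6: 0 trees catch fire, 1 burn out
  .....
  .....
  .....
  .....
  .....

.....
.....
.....
.....
.....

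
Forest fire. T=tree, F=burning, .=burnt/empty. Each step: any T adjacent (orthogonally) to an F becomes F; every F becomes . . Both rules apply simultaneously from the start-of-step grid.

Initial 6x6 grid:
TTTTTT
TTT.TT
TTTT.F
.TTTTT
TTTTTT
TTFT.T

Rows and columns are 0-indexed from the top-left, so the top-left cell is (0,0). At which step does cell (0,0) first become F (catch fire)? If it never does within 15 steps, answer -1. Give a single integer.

Step 1: cell (0,0)='T' (+5 fires, +2 burnt)
Step 2: cell (0,0)='T' (+8 fires, +5 burnt)
Step 3: cell (0,0)='T' (+7 fires, +8 burnt)
Step 4: cell (0,0)='T' (+4 fires, +7 burnt)
Step 5: cell (0,0)='T' (+3 fires, +4 burnt)
Step 6: cell (0,0)='T' (+2 fires, +3 burnt)
Step 7: cell (0,0)='F' (+1 fires, +2 burnt)
  -> target ignites at step 7
Step 8: cell (0,0)='.' (+0 fires, +1 burnt)
  fire out at step 8

7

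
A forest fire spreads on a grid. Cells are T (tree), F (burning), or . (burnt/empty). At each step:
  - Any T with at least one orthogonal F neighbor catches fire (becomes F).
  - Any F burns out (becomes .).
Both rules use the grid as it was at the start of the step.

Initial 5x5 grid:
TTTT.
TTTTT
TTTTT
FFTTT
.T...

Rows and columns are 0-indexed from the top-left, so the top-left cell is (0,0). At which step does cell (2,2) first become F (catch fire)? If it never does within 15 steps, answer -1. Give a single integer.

Step 1: cell (2,2)='T' (+4 fires, +2 burnt)
Step 2: cell (2,2)='F' (+4 fires, +4 burnt)
  -> target ignites at step 2
Step 3: cell (2,2)='.' (+5 fires, +4 burnt)
Step 4: cell (2,2)='.' (+3 fires, +5 burnt)
Step 5: cell (2,2)='.' (+2 fires, +3 burnt)
Step 6: cell (2,2)='.' (+0 fires, +2 burnt)
  fire out at step 6

2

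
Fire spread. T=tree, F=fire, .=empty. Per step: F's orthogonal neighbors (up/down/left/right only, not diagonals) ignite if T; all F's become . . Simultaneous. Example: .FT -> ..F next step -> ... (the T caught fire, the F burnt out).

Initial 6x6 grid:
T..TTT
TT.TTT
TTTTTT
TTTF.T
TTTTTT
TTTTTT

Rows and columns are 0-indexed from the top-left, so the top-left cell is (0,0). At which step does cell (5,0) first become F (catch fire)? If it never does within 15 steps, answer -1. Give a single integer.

Step 1: cell (5,0)='T' (+3 fires, +1 burnt)
Step 2: cell (5,0)='T' (+7 fires, +3 burnt)
Step 3: cell (5,0)='T' (+9 fires, +7 burnt)
Step 4: cell (5,0)='T' (+8 fires, +9 burnt)
Step 5: cell (5,0)='F' (+3 fires, +8 burnt)
  -> target ignites at step 5
Step 6: cell (5,0)='.' (+1 fires, +3 burnt)
Step 7: cell (5,0)='.' (+0 fires, +1 burnt)
  fire out at step 7

5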